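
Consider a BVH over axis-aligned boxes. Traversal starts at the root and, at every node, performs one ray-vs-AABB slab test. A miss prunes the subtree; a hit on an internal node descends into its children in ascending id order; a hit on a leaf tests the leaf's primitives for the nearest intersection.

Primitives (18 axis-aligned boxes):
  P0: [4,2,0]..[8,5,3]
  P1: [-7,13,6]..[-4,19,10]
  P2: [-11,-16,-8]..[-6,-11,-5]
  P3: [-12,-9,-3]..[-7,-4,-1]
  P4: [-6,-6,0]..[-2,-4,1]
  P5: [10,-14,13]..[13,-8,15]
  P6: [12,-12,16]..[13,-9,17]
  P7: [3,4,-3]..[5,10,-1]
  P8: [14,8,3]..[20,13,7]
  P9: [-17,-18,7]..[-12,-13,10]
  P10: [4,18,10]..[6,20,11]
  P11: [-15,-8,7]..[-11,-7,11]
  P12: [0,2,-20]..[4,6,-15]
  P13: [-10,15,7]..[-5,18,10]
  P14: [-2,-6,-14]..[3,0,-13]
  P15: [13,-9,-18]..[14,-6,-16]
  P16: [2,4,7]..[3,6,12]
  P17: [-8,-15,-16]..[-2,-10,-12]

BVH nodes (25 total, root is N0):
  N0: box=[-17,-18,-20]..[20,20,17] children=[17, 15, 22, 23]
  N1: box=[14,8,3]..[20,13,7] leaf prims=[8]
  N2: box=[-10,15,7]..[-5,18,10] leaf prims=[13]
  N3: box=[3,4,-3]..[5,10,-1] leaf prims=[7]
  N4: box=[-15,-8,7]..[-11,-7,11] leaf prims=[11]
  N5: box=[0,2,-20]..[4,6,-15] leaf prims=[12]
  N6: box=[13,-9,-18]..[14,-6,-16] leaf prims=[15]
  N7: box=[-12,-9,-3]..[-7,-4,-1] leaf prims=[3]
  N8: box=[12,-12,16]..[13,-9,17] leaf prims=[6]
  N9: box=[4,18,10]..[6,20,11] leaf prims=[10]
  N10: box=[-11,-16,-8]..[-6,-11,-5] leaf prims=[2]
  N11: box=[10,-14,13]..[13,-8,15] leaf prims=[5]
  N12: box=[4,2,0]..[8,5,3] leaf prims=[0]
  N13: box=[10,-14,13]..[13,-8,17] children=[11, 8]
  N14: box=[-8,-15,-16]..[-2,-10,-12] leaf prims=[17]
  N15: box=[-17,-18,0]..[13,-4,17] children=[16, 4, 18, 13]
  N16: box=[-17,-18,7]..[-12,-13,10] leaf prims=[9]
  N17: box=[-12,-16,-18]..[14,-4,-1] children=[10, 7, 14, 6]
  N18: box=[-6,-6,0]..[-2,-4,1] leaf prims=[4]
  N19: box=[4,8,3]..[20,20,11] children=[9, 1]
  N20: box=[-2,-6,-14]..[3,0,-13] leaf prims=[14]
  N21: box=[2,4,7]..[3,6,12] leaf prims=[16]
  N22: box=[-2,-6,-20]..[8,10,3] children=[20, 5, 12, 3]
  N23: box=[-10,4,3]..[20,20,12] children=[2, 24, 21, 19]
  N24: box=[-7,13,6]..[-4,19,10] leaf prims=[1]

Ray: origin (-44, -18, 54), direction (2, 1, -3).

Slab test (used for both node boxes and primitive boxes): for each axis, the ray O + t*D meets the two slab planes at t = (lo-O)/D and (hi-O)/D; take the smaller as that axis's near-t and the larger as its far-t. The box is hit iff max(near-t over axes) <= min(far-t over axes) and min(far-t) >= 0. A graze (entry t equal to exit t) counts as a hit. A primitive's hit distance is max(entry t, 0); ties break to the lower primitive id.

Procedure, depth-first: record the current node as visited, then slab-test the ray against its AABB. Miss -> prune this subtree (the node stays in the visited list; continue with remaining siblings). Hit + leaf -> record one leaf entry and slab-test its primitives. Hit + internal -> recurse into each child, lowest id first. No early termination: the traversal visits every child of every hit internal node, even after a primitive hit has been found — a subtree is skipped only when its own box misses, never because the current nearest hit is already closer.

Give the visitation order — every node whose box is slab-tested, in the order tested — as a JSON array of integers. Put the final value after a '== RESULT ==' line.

Walk:
N0 x:[27/2,32] y:[0,38] z:[37/3,74/3] -> hit [27/2,74/3], descend [15, 17, 22, 23]
  N15 x:[27/2,57/2] y:[0,14] z:[37/3,18] -> hit [27/2,14], descend [4, 13, 16, 18]
    N4 x:[29/2,33/2] y:[10,11] z:[43/3,47/3] -> miss, prune
    N13 x:[27,57/2] y:[4,10] z:[37/3,41/3] -> miss, prune
    N16 x:[27/2,16] y:[0,5] z:[44/3,47/3] -> miss, prune
    N18 x:[19,21] y:[12,14] z:[53/3,18] -> miss, prune
  N17 x:[16,29] y:[2,14] z:[55/3,24] -> miss, prune
  N22 x:[21,26] y:[12,28] z:[17,74/3] -> hit [21,74/3], descend [3, 5, 12, 20]
    N3 x:[47/2,49/2] y:[22,28] z:[55/3,19] -> miss, prune
    N5 x:[22,24] y:[20,24] z:[23,74/3] -> hit [23,24] leaf, test {P12@t=23}
    N12 x:[24,26] y:[20,23] z:[17,18] -> miss, prune
    N20 x:[21,47/2] y:[12,18] z:[67/3,68/3] -> miss, prune
  N23 x:[17,32] y:[22,38] z:[14,17] -> miss, prune

Summary -> nodes [0, 15, 4, 13, 16, 18, 17, 22, 3, 5, 12, 20, 23]; box-tests=13; leaf-entries=1; first=P12

== RESULT ==
[0, 15, 4, 13, 16, 18, 17, 22, 3, 5, 12, 20, 23]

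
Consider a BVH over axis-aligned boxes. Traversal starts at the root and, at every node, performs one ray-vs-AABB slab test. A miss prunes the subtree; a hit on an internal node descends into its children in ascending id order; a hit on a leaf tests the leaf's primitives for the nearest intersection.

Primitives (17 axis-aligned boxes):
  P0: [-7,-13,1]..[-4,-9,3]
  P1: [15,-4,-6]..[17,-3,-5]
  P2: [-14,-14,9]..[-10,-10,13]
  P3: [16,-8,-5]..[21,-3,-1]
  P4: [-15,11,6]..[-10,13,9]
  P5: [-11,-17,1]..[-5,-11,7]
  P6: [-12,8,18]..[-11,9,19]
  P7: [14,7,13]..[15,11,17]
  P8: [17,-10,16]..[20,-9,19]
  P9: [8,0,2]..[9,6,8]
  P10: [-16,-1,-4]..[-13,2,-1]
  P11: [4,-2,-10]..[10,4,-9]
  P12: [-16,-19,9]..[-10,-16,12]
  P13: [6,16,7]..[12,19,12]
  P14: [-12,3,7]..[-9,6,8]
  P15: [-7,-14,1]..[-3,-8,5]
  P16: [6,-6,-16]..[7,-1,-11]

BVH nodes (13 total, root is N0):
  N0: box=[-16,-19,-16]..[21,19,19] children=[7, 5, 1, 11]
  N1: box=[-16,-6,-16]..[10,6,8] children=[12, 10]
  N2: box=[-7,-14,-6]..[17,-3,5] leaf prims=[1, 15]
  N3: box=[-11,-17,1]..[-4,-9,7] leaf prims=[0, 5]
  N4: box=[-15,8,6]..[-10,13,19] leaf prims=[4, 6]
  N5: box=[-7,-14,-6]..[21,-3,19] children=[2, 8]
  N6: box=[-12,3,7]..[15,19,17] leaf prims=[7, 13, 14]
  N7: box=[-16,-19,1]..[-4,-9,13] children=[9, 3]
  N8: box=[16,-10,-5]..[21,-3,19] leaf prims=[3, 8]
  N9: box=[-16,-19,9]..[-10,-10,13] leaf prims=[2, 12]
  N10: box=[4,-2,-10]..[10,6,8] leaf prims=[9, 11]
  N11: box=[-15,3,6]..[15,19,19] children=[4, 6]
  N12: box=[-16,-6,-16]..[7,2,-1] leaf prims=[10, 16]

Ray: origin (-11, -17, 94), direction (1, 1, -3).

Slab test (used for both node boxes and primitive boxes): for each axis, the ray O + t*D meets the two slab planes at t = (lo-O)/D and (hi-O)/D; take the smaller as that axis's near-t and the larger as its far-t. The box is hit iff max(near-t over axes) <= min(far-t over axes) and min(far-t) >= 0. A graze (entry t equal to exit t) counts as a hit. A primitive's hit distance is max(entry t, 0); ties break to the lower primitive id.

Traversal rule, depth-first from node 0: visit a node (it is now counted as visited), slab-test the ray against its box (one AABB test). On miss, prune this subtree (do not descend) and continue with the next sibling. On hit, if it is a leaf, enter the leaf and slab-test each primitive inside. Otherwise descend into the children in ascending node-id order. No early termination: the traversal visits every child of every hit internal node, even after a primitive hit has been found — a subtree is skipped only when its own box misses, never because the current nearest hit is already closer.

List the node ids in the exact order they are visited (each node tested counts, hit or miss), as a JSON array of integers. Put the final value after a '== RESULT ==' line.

Traverse from the root:
N0 x:[-5,32] y:[-2,36] z:[25,110/3] -> hit [25,32], descend [1, 5, 7, 11]
  N1 x:[-5,21] y:[11,23] z:[86/3,110/3] -> miss, prune
  N5 x:[4,32] y:[3,14] z:[25,100/3] -> miss, prune
  N7 x:[-5,7] y:[-2,8] z:[27,31] -> miss, prune
  N11 x:[-4,26] y:[20,36] z:[25,88/3] -> hit [25,26], descend [4, 6]
    N4 x:[-4,1] y:[25,30] z:[25,88/3] -> miss, prune
    N6 x:[-1,26] y:[20,36] z:[77/3,29] -> hit [77/3,26] leaf, test {P7@t=77/3, P13(miss), P14(miss)}

Summary -> nodes [0, 1, 5, 7, 11, 4, 6]; box-tests=7; leaf-entries=1; first=P7

== RESULT ==
[0, 1, 5, 7, 11, 4, 6]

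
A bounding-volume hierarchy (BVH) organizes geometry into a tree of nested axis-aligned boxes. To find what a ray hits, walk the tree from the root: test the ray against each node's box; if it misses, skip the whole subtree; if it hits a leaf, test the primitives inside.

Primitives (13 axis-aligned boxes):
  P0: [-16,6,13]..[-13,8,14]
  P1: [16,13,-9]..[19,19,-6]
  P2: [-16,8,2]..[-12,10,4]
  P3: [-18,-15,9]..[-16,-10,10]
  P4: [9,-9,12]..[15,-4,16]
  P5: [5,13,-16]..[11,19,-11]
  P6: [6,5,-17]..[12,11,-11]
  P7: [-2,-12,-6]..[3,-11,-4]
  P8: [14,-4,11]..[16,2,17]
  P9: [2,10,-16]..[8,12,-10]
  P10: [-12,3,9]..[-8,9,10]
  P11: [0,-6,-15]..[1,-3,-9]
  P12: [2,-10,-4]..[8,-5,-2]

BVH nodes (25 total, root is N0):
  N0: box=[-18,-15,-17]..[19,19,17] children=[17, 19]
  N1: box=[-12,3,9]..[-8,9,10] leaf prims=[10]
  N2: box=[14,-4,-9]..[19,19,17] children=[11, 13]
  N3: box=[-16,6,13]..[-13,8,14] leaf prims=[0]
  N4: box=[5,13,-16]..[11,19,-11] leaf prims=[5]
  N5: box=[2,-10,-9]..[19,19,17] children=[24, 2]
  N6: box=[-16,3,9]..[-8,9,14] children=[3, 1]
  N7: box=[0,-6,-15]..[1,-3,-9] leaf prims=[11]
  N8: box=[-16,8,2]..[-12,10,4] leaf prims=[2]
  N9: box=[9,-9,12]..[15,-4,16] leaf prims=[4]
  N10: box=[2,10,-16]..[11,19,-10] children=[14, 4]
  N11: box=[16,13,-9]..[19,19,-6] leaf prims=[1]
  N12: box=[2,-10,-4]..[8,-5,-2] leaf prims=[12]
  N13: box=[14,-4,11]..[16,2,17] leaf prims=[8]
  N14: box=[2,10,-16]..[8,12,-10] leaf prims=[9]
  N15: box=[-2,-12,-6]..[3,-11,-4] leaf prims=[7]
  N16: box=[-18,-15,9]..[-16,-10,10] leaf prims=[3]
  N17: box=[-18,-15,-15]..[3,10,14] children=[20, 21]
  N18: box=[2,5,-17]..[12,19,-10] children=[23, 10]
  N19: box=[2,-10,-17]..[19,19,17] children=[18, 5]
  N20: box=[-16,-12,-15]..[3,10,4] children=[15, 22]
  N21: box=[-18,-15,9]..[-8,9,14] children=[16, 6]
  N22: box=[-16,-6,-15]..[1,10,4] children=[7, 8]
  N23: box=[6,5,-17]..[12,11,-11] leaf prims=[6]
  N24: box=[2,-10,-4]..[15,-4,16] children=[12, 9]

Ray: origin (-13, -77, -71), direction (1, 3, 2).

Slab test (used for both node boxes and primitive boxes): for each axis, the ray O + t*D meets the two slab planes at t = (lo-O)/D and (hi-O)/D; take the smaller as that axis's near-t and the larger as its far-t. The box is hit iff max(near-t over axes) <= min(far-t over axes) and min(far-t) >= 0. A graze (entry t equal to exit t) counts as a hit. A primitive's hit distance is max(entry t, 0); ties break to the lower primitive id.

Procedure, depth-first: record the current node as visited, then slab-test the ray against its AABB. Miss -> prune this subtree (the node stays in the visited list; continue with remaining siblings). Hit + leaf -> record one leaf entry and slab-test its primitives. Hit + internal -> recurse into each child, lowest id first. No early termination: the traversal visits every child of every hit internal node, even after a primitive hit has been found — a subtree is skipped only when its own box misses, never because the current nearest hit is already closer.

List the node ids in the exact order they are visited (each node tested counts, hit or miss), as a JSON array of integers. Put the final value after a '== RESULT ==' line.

Trace the traversal:
N0 x:[-5,32] y:[62/3,32] z:[27,44] -> hit [27,32], descend [17, 19]
  N17 x:[-5,16] y:[62/3,29] z:[28,85/2] -> miss, prune
  N19 x:[15,32] y:[67/3,32] z:[27,44] -> hit [27,32], descend [5, 18]
    N5 x:[15,32] y:[67/3,32] z:[31,44] -> hit [31,32], descend [2, 24]
      N2 x:[27,32] y:[73/3,32] z:[31,44] -> hit [31,32], descend [11, 13]
        N11 x:[29,32] y:[30,32] z:[31,65/2] -> hit [31,32] leaf, test {P1@t=31}
        N13 x:[27,29] y:[73/3,79/3] z:[41,44] -> miss, prune
      N24 x:[15,28] y:[67/3,73/3] z:[67/2,87/2] -> miss, prune
    N18 x:[15,25] y:[82/3,32] z:[27,61/2] -> miss, prune

Summary -> nodes [0, 17, 19, 5, 2, 11, 13, 24, 18]; box-tests=9; leaf-entries=1; first=P1

== RESULT ==
[0, 17, 19, 5, 2, 11, 13, 24, 18]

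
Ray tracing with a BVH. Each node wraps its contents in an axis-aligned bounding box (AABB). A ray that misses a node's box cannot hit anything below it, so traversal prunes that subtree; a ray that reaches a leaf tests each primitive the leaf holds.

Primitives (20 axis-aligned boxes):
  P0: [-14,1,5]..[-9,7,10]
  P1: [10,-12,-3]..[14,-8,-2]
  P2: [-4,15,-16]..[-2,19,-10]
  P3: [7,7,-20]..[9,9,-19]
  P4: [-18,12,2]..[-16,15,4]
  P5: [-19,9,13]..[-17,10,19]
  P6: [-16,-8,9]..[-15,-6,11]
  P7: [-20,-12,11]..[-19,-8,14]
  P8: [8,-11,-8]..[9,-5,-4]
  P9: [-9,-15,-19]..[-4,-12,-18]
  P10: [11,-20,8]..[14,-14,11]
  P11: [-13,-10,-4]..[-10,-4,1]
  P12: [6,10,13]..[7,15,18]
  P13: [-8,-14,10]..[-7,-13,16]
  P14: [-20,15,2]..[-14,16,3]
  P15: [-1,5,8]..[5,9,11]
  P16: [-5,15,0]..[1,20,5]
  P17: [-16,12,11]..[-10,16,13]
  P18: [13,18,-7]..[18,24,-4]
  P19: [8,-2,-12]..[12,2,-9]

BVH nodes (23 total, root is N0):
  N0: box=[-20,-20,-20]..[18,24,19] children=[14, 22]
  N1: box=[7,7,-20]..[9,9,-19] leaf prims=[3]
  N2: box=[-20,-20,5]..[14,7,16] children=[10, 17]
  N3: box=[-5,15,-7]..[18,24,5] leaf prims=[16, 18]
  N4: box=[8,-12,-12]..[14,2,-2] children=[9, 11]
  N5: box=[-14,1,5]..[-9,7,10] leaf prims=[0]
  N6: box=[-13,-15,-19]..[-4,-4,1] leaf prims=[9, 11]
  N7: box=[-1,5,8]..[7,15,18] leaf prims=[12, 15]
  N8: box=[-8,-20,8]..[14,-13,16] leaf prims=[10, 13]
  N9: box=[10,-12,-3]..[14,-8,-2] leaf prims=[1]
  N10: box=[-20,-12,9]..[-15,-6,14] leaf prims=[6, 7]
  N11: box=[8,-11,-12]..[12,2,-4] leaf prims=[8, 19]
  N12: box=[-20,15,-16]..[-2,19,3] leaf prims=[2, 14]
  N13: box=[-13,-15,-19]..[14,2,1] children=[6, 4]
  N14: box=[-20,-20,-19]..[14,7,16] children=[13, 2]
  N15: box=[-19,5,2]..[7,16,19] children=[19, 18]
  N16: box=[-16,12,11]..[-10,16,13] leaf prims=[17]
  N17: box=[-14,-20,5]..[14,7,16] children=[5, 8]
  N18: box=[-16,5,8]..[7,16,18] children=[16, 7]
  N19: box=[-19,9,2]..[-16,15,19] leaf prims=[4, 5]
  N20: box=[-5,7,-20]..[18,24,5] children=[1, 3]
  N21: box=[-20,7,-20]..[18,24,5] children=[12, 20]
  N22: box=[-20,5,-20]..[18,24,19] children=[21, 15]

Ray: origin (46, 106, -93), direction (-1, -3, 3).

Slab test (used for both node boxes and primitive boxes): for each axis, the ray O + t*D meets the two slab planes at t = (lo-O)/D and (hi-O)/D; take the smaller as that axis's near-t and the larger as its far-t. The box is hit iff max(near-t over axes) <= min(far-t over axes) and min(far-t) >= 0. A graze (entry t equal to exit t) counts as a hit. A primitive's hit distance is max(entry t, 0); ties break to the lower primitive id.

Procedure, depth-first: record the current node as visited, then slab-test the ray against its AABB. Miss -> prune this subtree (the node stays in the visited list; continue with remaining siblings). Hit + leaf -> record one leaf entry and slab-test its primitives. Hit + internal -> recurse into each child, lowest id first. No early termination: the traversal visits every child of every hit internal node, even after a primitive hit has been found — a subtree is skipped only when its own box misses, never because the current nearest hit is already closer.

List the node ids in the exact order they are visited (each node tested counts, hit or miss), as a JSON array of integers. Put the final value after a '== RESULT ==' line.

Traverse from the root:
N0 x:[28,66] y:[82/3,42] z:[73/3,112/3] -> hit [28,112/3], descend [14, 22]
  N14 x:[32,66] y:[33,42] z:[74/3,109/3] -> hit [33,109/3], descend [2, 13]
    N2 x:[32,66] y:[33,42] z:[98/3,109/3] -> hit [33,109/3], descend [10, 17]
      N10 x:[61,66] y:[112/3,118/3] z:[34,107/3] -> miss, prune
      N17 x:[32,60] y:[33,42] z:[98/3,109/3] -> hit [33,109/3], descend [5, 8]
        N5 x:[55,60] y:[33,35] z:[98/3,103/3] -> miss, prune
        N8 x:[32,54] y:[119/3,42] z:[101/3,109/3] -> miss, prune
    N13 x:[32,59] y:[104/3,121/3] z:[74/3,94/3] -> miss, prune
  N22 x:[28,66] y:[82/3,101/3] z:[73/3,112/3] -> hit [28,101/3], descend [15, 21]
    N15 x:[39,65] y:[30,101/3] z:[95/3,112/3] -> miss, prune
    N21 x:[28,66] y:[82/3,33] z:[73/3,98/3] -> hit [28,98/3], descend [12, 20]
      N12 x:[48,66] y:[29,91/3] z:[77/3,32] -> miss, prune
      N20 x:[28,51] y:[82/3,33] z:[73/3,98/3] -> hit [28,98/3], descend [1, 3]
        N1 x:[37,39] y:[97/3,33] z:[73/3,74/3] -> miss, prune
        N3 x:[28,51] y:[82/3,91/3] z:[86/3,98/3] -> hit [86/3,91/3] leaf, test {P16(miss), P18@t=86/3}

Visited [0, 14, 2, 10, 17, 5, 8, 13, 22, 15, 21, 12, 20, 1, 3]. Tests: 15 box, 1 leaf. Nearest: P18.

== RESULT ==
[0, 14, 2, 10, 17, 5, 8, 13, 22, 15, 21, 12, 20, 1, 3]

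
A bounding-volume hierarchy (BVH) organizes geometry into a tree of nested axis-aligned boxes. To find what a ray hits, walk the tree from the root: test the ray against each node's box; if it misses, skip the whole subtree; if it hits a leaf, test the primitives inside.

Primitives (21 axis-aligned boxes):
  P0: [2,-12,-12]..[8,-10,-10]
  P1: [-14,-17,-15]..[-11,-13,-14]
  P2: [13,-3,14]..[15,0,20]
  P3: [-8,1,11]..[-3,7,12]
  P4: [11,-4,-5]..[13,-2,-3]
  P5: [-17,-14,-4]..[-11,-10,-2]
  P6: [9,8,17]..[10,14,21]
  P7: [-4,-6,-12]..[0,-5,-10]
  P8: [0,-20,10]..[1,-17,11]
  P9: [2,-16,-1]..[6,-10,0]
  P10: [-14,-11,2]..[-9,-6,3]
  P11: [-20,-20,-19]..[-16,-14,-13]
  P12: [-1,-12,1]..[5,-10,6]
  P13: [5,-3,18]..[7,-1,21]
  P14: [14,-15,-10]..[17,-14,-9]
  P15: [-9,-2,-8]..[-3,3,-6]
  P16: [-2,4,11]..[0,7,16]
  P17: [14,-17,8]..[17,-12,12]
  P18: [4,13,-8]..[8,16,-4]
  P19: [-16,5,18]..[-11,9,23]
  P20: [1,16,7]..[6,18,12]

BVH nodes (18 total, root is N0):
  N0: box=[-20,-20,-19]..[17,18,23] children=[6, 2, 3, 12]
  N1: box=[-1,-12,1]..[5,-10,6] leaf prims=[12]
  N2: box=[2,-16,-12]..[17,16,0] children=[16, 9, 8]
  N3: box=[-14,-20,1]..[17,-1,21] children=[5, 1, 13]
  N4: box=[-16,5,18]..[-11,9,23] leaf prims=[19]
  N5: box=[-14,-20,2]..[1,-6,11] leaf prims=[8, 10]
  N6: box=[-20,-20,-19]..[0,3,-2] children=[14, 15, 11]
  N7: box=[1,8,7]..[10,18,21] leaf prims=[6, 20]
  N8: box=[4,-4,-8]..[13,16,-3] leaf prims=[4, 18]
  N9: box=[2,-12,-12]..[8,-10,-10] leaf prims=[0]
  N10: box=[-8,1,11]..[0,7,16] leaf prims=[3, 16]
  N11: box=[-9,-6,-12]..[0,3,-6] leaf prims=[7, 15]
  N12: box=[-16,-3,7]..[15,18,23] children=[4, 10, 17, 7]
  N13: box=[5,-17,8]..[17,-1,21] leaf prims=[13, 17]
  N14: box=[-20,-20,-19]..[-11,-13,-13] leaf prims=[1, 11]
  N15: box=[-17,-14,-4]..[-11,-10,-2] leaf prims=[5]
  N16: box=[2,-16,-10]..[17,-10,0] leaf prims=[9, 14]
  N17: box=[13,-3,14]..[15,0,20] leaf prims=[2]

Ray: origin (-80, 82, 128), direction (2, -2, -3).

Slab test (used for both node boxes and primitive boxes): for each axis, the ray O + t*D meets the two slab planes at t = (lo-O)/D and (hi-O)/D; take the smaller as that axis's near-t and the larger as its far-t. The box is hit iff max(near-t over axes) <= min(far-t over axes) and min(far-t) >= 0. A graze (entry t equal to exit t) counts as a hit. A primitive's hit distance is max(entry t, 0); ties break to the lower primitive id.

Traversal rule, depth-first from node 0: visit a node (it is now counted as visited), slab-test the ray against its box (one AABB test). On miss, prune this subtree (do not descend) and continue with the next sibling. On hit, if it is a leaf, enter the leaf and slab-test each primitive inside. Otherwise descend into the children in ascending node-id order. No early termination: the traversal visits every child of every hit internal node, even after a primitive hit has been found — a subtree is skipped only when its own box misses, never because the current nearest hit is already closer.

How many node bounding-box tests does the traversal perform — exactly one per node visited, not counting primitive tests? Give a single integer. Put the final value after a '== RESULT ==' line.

Trace the traversal:
N0 x:[30,97/2] y:[32,51] z:[35,49] -> hit [35,97/2], descend [2, 3, 6, 12]
  N2 x:[41,97/2] y:[33,49] z:[128/3,140/3] -> hit [128/3,140/3], descend [8, 9, 16]
    N8 x:[42,93/2] y:[33,43] z:[131/3,136/3] -> miss, prune
    N9 x:[41,44] y:[46,47] z:[46,140/3] -> miss, prune
    N16 x:[41,97/2] y:[46,49] z:[128/3,46] -> hit [46,46] leaf, test {P9(miss), P14(miss)}
  N3 x:[33,97/2] y:[83/2,51] z:[107/3,127/3] -> hit [83/2,127/3], descend [1, 5, 13]
    N1 x:[79/2,85/2] y:[46,47] z:[122/3,127/3] -> miss, prune
    N5 x:[33,81/2] y:[44,51] z:[39,42] -> miss, prune
    N13 x:[85/2,97/2] y:[83/2,99/2] z:[107/3,40] -> miss, prune
  N6 x:[30,40] y:[79/2,51] z:[130/3,49] -> miss, prune
  N12 x:[32,95/2] y:[32,85/2] z:[35,121/3] -> hit [35,121/3], descend [4, 7, 10, 17]
    N4 x:[32,69/2] y:[73/2,77/2] z:[35,110/3] -> miss, prune
    N7 x:[81/2,45] y:[32,37] z:[107/3,121/3] -> miss, prune
    N10 x:[36,40] y:[75/2,81/2] z:[112/3,39] -> hit [75/2,39] leaf, test {P3(miss), P16@t=39}
    N17 x:[93/2,95/2] y:[41,85/2] z:[36,38] -> miss, prune

order=[0, 2, 8, 9, 16, 3, 1, 5, 13, 6, 12, 4, 7, 10, 17]  |boxes|=15  |leaves|=2  hit=P16

== RESULT ==
15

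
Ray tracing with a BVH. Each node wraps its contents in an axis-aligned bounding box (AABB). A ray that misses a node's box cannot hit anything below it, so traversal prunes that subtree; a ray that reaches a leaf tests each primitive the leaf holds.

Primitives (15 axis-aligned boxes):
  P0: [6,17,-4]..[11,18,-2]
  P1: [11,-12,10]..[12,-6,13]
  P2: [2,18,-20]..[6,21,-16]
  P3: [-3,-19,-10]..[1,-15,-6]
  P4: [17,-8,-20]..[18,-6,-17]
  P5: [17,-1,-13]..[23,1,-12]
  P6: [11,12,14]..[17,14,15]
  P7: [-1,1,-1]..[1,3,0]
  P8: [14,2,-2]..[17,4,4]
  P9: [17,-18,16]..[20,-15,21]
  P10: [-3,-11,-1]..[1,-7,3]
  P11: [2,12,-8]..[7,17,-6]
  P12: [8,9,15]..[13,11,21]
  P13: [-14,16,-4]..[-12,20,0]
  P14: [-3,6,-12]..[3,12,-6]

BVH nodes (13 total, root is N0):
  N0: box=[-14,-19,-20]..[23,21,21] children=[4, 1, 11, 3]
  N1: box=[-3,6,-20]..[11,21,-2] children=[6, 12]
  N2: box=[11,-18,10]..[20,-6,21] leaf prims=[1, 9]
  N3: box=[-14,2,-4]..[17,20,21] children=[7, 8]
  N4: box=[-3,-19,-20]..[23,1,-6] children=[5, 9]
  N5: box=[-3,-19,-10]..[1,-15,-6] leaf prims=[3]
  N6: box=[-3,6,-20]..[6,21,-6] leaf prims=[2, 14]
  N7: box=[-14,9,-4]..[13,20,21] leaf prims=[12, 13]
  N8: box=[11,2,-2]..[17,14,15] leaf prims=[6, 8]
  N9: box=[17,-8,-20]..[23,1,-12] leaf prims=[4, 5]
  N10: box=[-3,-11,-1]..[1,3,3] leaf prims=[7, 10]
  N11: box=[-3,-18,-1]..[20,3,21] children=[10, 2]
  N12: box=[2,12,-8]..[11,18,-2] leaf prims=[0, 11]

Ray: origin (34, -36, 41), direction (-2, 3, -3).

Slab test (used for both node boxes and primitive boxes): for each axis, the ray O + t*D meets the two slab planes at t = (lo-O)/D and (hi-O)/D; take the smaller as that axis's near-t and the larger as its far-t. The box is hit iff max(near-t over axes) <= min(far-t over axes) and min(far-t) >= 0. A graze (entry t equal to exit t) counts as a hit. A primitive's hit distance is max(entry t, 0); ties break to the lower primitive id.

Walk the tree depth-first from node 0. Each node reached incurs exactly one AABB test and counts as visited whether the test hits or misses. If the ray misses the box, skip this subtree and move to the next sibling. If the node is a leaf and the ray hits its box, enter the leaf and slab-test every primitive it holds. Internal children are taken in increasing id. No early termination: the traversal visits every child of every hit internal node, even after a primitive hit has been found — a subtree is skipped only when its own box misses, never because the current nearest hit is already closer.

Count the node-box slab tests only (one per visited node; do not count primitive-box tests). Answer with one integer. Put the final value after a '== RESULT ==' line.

Traverse from the root:
N0 x:[11/2,24] y:[17/3,19] z:[20/3,61/3] -> hit [20/3,19], descend [1, 3, 4, 11]
  N1 x:[23/2,37/2] y:[14,19] z:[43/3,61/3] -> hit [43/3,37/2], descend [6, 12]
    N6 x:[14,37/2] y:[14,19] z:[47/3,61/3] -> hit [47/3,37/2] leaf, test {P2(miss), P14@t=47/3}
    N12 x:[23/2,16] y:[16,18] z:[43/3,49/3] -> hit [16,16] leaf, test {P0(miss), P11@t=16}
  N3 x:[17/2,24] y:[38/3,56/3] z:[20/3,15] -> hit [38/3,15], descend [7, 8]
    N7 x:[21/2,24] y:[15,56/3] z:[20/3,15] -> hit [15,15] leaf, test {P12(miss), P13(miss)}
    N8 x:[17/2,23/2] y:[38/3,50/3] z:[26/3,43/3] -> miss, prune
  N4 x:[11/2,37/2] y:[17/3,37/3] z:[47/3,61/3] -> miss, prune
  N11 x:[7,37/2] y:[6,13] z:[20/3,14] -> hit [7,13], descend [2, 10]
    N2 x:[7,23/2] y:[6,10] z:[20/3,31/3] -> hit [7,10] leaf, test {P1(miss), P9@t=7}
    N10 x:[33/2,37/2] y:[25/3,13] z:[38/3,14] -> miss, prune

Visited [0, 1, 6, 12, 3, 7, 8, 4, 11, 2, 10]. Tests: 11 box, 4 leaf. Nearest: P9.

== RESULT ==
11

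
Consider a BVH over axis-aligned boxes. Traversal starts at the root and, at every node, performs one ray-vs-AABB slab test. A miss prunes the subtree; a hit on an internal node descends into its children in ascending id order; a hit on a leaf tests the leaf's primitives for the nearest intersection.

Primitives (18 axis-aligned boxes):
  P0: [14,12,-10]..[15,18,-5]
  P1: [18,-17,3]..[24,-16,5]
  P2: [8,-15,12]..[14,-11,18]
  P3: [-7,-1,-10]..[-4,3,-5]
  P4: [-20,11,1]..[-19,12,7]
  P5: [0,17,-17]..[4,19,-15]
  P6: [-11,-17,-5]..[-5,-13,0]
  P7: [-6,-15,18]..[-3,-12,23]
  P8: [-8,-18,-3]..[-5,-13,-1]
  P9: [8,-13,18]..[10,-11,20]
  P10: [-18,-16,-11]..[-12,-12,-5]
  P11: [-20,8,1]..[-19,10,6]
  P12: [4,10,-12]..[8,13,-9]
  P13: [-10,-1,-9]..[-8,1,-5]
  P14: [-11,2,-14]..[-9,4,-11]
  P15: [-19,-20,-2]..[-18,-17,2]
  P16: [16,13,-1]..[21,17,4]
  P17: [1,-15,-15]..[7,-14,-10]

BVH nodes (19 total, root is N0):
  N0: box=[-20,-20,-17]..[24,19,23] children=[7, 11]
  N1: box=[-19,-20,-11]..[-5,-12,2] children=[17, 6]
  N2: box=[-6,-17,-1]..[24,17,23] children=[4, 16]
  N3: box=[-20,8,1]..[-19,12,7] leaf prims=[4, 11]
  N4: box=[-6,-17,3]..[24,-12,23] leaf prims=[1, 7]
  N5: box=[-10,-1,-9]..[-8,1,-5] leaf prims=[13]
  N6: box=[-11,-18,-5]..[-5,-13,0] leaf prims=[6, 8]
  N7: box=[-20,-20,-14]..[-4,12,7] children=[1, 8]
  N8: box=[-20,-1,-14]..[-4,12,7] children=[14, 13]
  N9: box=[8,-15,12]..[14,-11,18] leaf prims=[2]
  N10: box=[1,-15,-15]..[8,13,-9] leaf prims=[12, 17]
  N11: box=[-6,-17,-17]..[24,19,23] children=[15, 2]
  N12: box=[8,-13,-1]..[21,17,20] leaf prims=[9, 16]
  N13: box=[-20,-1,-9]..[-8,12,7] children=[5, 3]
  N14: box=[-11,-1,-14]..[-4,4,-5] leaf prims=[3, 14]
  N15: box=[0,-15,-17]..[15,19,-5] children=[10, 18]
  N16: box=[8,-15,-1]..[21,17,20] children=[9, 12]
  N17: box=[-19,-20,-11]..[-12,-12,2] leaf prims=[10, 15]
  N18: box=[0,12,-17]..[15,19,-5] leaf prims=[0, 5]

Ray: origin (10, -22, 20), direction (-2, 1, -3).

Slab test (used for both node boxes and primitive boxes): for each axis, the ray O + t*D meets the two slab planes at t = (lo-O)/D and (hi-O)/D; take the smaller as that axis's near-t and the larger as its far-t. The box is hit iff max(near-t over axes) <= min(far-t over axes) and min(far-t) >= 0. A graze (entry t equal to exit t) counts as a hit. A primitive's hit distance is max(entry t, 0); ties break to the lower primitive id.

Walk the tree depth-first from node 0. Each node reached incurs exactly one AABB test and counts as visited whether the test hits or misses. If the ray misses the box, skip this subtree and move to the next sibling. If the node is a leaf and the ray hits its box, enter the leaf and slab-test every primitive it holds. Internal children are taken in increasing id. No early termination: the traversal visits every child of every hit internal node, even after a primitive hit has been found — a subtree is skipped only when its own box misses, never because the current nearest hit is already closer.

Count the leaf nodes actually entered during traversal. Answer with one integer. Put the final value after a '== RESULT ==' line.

Walk:
N0 x:[-7,15] y:[2,41] z:[-1,37/3] -> hit [2,37/3], descend [7, 11]
  N7 x:[7,15] y:[2,34] z:[13/3,34/3] -> hit [7,34/3], descend [1, 8]
    N1 x:[15/2,29/2] y:[2,10] z:[6,31/3] -> hit [15/2,10], descend [6, 17]
      N6 x:[15/2,21/2] y:[4,9] z:[20/3,25/3] -> hit [15/2,25/3] leaf, test {P6@t=15/2, P8@t=15/2}
      N17 x:[11,29/2] y:[2,10] z:[6,31/3] -> miss, prune
    N8 x:[7,15] y:[21,34] z:[13/3,34/3] -> miss, prune
  N11 x:[-7,8] y:[5,41] z:[-1,37/3] -> hit [5,8], descend [2, 15]
    N2 x:[-7,8] y:[5,39] z:[-1,7] -> hit [5,7], descend [4, 16]
      N4 x:[-7,8] y:[5,10] z:[-1,17/3] -> hit [5,17/3] leaf, test {P1(miss), P7(miss)}
      N16 x:[-11/2,1] y:[7,39] z:[0,7] -> miss, prune
    N15 x:[-5/2,5] y:[7,41] z:[25/3,37/3] -> miss, prune

11 AABB tests over nodes [0, 7, 1, 6, 17, 8, 11, 2, 4, 16, 15]; 2 leaves entered; closest P6.

== RESULT ==
2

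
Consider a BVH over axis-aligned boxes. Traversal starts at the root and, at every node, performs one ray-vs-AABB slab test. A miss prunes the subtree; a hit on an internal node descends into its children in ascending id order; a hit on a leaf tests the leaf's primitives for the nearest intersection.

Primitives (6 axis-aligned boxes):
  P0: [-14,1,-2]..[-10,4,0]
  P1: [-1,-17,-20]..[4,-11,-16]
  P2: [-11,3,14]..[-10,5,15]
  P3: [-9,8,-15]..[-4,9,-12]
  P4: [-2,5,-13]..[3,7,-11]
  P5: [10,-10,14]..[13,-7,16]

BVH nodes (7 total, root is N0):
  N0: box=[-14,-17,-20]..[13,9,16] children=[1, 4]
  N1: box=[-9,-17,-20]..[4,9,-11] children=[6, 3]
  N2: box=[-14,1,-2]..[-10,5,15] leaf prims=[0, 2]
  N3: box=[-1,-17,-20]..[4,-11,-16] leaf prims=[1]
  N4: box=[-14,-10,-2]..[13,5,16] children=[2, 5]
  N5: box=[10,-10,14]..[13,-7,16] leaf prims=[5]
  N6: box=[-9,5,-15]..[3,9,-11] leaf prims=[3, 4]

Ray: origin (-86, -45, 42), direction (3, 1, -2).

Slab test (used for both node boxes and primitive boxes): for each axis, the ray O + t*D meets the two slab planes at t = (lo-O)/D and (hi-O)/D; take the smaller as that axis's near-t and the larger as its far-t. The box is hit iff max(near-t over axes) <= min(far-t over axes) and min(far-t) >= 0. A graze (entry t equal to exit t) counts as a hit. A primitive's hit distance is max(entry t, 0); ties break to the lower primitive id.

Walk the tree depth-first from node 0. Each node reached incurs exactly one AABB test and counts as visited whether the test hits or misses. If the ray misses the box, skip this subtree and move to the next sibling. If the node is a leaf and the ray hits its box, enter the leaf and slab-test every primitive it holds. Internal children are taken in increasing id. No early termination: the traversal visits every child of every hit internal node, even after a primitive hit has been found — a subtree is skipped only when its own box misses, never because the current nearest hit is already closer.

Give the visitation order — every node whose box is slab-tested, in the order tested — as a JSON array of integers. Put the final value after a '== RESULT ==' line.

Walk:
N0 x:[24,33] y:[28,54] z:[13,31] -> hit [28,31], descend [1, 4]
  N1 x:[77/3,30] y:[28,54] z:[53/2,31] -> hit [28,30], descend [3, 6]
    N3 x:[85/3,30] y:[28,34] z:[29,31] -> hit [29,30] leaf, test {P1@t=29}
    N6 x:[77/3,89/3] y:[50,54] z:[53/2,57/2] -> miss, prune
  N4 x:[24,33] y:[35,50] z:[13,22] -> miss, prune

order=[0, 1, 3, 6, 4]  |boxes|=5  |leaves|=1  hit=P1

== RESULT ==
[0, 1, 3, 6, 4]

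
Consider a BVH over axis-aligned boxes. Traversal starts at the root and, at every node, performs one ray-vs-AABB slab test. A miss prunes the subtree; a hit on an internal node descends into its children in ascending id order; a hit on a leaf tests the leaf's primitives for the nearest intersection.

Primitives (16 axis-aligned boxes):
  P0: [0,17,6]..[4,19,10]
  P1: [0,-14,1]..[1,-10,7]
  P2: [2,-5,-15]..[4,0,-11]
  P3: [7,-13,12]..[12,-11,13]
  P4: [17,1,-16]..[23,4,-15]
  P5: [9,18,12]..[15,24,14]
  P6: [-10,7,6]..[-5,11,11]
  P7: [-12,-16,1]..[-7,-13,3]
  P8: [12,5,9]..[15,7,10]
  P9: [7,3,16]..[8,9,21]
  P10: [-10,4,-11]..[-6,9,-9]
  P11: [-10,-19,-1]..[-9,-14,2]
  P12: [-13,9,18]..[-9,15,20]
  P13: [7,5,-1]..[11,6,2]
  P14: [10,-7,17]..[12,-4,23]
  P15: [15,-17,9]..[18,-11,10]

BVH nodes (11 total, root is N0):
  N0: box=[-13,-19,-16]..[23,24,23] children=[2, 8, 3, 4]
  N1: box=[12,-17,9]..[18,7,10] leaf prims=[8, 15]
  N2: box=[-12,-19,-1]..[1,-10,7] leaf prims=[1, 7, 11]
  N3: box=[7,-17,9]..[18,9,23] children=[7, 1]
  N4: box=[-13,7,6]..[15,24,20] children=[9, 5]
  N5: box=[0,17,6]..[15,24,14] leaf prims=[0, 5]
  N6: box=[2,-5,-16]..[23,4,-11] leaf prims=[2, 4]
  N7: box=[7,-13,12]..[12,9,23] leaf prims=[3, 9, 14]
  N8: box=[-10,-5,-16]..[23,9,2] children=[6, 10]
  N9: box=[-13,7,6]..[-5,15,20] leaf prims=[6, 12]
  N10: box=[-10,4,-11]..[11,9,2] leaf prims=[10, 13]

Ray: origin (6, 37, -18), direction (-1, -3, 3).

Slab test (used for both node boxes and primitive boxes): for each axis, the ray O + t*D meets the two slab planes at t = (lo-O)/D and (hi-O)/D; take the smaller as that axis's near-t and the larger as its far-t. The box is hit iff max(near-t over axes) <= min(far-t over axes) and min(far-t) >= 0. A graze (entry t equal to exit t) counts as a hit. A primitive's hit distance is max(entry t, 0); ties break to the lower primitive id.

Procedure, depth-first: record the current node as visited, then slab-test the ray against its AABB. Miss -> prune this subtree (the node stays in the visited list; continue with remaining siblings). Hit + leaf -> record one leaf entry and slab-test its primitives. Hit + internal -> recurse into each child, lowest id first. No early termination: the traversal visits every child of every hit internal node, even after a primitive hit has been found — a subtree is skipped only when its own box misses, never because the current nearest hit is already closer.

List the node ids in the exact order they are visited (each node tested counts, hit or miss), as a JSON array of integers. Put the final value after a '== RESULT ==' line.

Traverse from the root:
N0 x:[-17,19] y:[13/3,56/3] z:[2/3,41/3] -> hit [13/3,41/3], descend [2, 3, 4, 8]
  N2 x:[5,18] y:[47/3,56/3] z:[17/3,25/3] -> miss, prune
  N3 x:[-12,-1] y:[28/3,18] z:[9,41/3] -> miss, prune
  N4 x:[-9,19] y:[13/3,10] z:[8,38/3] -> hit [8,10], descend [5, 9]
    N5 x:[-9,6] y:[13/3,20/3] z:[8,32/3] -> miss, prune
    N9 x:[11,19] y:[22/3,10] z:[8,38/3] -> miss, prune
  N8 x:[-17,16] y:[28/3,14] z:[2/3,20/3] -> miss, prune

Visited [0, 2, 3, 4, 5, 9, 8]. Tests: 7 box, 0 leaf. Nearest: miss.

== RESULT ==
[0, 2, 3, 4, 5, 9, 8]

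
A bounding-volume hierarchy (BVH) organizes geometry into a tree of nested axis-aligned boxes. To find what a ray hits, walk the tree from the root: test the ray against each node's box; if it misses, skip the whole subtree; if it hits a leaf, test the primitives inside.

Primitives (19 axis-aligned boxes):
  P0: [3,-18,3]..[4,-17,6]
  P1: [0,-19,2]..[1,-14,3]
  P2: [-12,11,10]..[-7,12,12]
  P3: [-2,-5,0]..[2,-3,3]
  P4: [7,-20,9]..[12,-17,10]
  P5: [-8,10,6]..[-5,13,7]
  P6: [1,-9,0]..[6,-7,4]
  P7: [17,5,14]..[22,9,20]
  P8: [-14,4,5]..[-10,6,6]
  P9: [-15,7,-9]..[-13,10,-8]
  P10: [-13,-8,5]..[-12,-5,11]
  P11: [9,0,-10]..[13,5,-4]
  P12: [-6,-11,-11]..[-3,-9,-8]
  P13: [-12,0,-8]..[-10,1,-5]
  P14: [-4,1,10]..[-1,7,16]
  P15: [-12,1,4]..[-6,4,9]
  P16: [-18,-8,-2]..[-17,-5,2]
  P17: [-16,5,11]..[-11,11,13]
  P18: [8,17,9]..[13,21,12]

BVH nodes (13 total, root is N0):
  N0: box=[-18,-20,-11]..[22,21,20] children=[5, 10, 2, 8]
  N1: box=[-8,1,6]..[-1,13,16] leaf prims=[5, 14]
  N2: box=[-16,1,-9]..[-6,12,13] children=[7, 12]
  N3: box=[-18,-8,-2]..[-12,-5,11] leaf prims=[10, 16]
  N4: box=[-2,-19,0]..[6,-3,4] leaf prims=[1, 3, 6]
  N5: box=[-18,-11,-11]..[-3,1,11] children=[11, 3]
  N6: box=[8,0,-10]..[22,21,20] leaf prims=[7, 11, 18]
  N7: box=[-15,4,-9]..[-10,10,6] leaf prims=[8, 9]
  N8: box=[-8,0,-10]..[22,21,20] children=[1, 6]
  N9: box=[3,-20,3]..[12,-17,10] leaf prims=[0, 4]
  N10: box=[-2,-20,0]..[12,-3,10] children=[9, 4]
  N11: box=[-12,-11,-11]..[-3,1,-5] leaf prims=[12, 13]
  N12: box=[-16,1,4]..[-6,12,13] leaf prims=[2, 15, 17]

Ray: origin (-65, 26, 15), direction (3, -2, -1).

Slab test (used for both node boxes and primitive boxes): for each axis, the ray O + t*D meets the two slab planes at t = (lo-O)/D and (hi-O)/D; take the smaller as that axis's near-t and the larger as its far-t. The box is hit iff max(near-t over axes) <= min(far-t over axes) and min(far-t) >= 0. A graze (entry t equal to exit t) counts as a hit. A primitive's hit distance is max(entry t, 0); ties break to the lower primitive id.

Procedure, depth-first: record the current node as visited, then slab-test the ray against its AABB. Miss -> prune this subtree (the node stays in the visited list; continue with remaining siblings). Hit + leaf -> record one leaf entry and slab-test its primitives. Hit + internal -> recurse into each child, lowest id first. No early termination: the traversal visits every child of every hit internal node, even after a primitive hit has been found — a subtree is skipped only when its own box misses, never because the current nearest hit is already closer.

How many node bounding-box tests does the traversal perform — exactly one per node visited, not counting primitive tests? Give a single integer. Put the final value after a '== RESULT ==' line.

Traverse from the root:
N0 x:[47/3,29] y:[5/2,23] z:[-5,26] -> hit [47/3,23], descend [2, 5, 8, 10]
  N2 x:[49/3,59/3] y:[7,25/2] z:[2,24] -> miss, prune
  N5 x:[47/3,62/3] y:[25/2,37/2] z:[4,26] -> hit [47/3,37/2], descend [3, 11]
    N3 x:[47/3,53/3] y:[31/2,17] z:[4,17] -> hit [47/3,17] leaf, test {P10(miss), P16@t=47/3}
    N11 x:[53/3,62/3] y:[25/2,37/2] z:[20,26] -> miss, prune
  N8 x:[19,29] y:[5/2,13] z:[-5,25] -> miss, prune
  N10 x:[21,77/3] y:[29/2,23] z:[5,15] -> miss, prune

order=[0, 2, 5, 3, 11, 8, 10]  |boxes|=7  |leaves|=1  hit=P16

== RESULT ==
7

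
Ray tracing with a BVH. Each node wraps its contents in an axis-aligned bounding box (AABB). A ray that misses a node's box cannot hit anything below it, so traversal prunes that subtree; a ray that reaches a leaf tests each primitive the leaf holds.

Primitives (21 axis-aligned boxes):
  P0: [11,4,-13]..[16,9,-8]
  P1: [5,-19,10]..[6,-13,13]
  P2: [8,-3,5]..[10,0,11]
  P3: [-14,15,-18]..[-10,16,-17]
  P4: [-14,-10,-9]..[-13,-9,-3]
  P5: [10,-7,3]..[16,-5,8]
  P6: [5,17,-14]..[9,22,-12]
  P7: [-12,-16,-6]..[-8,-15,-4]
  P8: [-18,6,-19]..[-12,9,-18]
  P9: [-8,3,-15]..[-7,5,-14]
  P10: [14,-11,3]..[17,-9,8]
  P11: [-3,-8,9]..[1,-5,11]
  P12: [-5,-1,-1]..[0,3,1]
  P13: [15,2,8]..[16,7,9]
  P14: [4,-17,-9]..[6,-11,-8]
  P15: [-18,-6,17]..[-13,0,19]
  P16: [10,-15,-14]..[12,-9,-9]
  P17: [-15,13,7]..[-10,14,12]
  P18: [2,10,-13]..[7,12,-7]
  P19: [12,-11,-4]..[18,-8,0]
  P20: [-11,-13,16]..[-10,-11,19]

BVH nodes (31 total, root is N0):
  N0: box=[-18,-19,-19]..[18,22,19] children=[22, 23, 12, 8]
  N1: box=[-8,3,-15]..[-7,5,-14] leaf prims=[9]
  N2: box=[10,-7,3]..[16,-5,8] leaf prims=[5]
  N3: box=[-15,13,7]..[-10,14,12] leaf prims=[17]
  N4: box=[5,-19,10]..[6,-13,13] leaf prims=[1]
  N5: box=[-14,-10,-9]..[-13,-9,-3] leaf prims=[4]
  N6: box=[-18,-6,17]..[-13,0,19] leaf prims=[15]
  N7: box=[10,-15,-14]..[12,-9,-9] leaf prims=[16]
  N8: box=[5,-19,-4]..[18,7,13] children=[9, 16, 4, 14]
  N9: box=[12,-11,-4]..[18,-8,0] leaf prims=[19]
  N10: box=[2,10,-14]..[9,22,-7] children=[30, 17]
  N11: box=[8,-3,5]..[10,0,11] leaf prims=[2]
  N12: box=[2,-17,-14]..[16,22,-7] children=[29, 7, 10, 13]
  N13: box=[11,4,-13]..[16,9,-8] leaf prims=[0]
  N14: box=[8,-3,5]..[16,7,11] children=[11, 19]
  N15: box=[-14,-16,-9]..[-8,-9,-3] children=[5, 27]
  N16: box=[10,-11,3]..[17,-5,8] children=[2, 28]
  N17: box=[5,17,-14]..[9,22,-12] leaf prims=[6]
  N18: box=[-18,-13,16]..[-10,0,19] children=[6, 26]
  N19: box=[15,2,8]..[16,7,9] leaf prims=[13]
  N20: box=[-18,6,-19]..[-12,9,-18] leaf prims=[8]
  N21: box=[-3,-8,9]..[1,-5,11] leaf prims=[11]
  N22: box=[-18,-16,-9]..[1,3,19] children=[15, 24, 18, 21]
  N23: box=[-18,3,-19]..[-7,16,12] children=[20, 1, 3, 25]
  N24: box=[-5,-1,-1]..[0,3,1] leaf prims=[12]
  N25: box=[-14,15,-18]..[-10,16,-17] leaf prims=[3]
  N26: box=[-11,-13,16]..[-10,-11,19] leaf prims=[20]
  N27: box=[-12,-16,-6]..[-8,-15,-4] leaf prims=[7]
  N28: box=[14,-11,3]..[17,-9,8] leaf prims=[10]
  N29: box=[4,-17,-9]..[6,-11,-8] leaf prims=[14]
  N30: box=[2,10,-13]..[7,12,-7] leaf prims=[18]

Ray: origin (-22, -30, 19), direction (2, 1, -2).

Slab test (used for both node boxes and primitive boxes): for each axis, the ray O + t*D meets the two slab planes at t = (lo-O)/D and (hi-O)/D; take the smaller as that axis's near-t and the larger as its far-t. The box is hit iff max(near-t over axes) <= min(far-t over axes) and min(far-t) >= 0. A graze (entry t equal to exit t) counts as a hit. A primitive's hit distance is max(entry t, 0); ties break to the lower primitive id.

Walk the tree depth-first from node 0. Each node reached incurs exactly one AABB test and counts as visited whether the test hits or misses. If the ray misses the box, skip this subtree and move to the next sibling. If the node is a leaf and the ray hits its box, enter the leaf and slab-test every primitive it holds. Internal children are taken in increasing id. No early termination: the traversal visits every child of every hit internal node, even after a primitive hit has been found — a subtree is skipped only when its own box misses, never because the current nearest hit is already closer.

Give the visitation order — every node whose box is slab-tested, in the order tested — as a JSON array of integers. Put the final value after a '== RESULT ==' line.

Trace the traversal:
N0 x:[2,20] y:[11,52] z:[0,19] -> hit [11,19], descend [8, 12, 22, 23]
  N8 x:[27/2,20] y:[11,37] z:[3,23/2] -> miss, prune
  N12 x:[12,19] y:[13,52] z:[13,33/2] -> hit [13,33/2], descend [7, 10, 13, 29]
    N7 x:[16,17] y:[15,21] z:[14,33/2] -> hit [16,33/2] leaf, test {P16@t=16}
    N10 x:[12,31/2] y:[40,52] z:[13,33/2] -> miss, prune
    N13 x:[33/2,19] y:[34,39] z:[27/2,16] -> miss, prune
    N29 x:[13,14] y:[13,19] z:[27/2,14] -> hit [27/2,14] leaf, test {P14@t=27/2}
  N22 x:[2,23/2] y:[14,33] z:[0,14] -> miss, prune
  N23 x:[2,15/2] y:[33,46] z:[7/2,19] -> miss, prune

Summary -> nodes [0, 8, 12, 7, 10, 13, 29, 22, 23]; box-tests=9; leaf-entries=2; first=P14

== RESULT ==
[0, 8, 12, 7, 10, 13, 29, 22, 23]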